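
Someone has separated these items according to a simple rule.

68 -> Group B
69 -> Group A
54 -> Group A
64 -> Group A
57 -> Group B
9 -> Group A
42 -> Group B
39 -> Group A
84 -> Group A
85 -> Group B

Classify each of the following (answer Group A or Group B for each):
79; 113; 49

Group A, Group B, Group A

The simplest hypothesis consistent with all the labels is: ≡ 4 (mod 5).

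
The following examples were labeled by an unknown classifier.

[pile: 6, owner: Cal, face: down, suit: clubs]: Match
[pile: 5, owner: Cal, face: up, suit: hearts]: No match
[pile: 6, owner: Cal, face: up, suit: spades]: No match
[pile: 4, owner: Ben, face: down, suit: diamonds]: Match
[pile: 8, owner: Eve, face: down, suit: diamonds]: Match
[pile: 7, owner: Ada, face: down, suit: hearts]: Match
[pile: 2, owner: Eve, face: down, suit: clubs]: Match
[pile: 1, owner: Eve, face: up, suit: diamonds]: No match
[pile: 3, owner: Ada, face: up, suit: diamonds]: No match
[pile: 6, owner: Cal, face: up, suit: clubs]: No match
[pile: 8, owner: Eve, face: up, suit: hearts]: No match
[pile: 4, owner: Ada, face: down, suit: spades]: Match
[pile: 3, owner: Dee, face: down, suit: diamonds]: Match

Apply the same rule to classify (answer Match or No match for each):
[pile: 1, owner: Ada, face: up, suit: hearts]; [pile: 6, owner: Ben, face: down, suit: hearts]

No match, Match

Rule: face is down. This holds for each 'Match' example and fails for each 'No match' one.
[pile: 1, owner: Ada, face: up, suit: hearts]: face is up, does not pass → No match. [pile: 6, owner: Ben, face: down, suit: hearts]: face is down, has this property → Match.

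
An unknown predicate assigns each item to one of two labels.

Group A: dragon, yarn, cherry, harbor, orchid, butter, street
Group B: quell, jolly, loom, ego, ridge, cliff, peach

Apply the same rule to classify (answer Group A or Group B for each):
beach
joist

Group B, Group B

A rule that fits every label: even length AND contains 'r' — true of each 'Group A' example, false of each 'Group B' one.
Group B: beach, since length 5, no 'r'. Group B: joist, since length 5, no 'r'.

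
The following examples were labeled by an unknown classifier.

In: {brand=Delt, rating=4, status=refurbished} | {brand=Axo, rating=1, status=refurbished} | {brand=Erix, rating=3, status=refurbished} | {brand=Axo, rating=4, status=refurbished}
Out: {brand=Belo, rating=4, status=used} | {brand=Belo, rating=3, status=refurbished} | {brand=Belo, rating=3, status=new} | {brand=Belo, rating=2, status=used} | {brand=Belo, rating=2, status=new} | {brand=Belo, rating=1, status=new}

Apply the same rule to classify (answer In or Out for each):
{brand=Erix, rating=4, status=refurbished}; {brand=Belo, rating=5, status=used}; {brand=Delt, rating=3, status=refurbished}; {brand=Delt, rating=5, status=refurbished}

In, Out, In, In

Looking at the examples, the only property every 'In' case has and every 'Out' case lacks is: brand is not Belo.
{brand=Erix, rating=4, status=refurbished}: In (brand is Erix).
{brand=Belo, rating=5, status=used}: Out (brand is Belo).
{brand=Delt, rating=3, status=refurbished}: In (brand is Delt).
{brand=Delt, rating=5, status=refurbished}: In (brand is Delt).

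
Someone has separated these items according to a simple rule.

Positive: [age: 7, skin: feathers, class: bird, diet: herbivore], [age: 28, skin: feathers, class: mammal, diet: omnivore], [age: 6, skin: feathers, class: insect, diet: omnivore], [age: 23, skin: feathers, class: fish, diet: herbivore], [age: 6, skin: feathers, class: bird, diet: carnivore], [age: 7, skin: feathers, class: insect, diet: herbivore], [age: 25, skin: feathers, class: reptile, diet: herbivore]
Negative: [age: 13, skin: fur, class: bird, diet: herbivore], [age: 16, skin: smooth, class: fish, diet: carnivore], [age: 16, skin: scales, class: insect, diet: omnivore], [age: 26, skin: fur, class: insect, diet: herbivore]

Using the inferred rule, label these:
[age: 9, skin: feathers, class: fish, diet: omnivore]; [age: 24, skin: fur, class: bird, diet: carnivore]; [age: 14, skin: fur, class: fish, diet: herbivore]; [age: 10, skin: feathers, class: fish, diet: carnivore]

Positive, Negative, Negative, Positive

All 'Positive' examples share one property — skin is feathers — and every 'Negative' example lacks it.
[age: 9, skin: feathers, class: fish, diet: omnivore]: skin is feathers, qualifies → Positive.
[age: 24, skin: fur, class: bird, diet: carnivore]: skin is fur, does not pass → Negative.
[age: 14, skin: fur, class: fish, diet: herbivore]: skin is fur, does not pass → Negative.
[age: 10, skin: feathers, class: fish, diet: carnivore]: skin is feathers, qualifies → Positive.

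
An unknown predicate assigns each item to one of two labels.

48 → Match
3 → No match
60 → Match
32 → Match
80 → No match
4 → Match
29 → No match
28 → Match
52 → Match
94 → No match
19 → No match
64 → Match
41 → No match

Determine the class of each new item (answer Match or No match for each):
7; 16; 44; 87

No match, Match, Match, No match

The simplest hypothesis consistent with all the labels is: even AND at most 64.
7: No match (7 is odd, 7 ≤ 64).
16: Match (16 is even, 16 ≤ 64).
44: Match (44 is even, 44 ≤ 64).
87: No match (87 is odd, 87 > 64).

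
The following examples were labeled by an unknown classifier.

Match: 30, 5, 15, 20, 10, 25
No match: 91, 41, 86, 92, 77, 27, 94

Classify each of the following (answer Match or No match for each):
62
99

No match, No match

A rule that fits every label: multiple of 5 — true of each 'Match' example, false of each 'No match' one.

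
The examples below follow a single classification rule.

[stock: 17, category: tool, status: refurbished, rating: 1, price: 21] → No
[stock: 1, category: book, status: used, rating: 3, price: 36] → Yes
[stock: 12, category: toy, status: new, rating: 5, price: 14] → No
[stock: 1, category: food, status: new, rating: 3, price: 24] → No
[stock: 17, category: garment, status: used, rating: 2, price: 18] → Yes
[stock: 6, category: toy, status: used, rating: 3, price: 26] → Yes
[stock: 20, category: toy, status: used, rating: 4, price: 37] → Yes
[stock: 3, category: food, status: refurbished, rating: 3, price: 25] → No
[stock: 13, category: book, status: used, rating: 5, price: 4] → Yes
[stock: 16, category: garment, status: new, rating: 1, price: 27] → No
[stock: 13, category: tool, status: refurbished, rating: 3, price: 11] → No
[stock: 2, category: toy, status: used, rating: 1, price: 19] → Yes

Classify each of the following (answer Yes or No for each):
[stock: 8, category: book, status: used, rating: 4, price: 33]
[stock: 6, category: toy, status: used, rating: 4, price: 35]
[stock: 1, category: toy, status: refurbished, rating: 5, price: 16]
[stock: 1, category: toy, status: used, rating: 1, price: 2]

Comparing the two groups points to one rule — status is used.
[stock: 8, category: book, status: used, rating: 4, price: 33] → status is used → Yes. [stock: 6, category: toy, status: used, rating: 4, price: 35] → status is used → Yes. [stock: 1, category: toy, status: refurbished, rating: 5, price: 16] → status is refurbished → No. [stock: 1, category: toy, status: used, rating: 1, price: 2] → status is used → Yes.

Yes, Yes, No, Yes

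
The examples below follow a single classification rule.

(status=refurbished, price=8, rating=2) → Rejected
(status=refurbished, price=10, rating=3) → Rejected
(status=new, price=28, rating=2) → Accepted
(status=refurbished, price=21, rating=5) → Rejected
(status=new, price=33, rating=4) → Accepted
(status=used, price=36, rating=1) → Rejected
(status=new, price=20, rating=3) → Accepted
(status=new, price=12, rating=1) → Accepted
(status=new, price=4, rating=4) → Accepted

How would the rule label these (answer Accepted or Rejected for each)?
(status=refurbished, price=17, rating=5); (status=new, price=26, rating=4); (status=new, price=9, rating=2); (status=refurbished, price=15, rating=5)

Rule: status is new. This holds for each 'Accepted' example and fails for each 'Rejected' one.
Rejected: (status=refurbished, price=17, rating=5), since status is refurbished. Accepted: (status=new, price=26, rating=4), since status is new. Accepted: (status=new, price=9, rating=2), since status is new. Rejected: (status=refurbished, price=15, rating=5), since status is refurbished.

Rejected, Accepted, Accepted, Rejected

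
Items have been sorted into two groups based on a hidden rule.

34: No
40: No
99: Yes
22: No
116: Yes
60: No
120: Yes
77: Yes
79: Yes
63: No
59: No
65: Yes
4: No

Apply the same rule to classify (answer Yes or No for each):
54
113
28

No, Yes, No

The rule appears to be: at least 65.
No: 54, since 54 < 65.
Yes: 113, since 113 ≥ 65.
No: 28, since 28 < 65.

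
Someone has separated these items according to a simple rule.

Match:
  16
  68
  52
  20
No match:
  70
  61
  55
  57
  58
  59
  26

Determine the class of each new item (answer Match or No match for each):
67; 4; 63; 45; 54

Checking candidate rules against both groups, what survives is: multiple of 4.

No match, Match, No match, No match, No match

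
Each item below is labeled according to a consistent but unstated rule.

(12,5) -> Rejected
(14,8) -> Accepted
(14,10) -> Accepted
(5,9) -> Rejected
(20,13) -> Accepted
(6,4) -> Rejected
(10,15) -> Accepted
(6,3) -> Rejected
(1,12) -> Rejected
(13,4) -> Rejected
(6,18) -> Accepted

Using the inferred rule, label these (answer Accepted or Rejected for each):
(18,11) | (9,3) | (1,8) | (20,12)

Accepted, Rejected, Rejected, Accepted

The rule appears to be: sum ≥ 22.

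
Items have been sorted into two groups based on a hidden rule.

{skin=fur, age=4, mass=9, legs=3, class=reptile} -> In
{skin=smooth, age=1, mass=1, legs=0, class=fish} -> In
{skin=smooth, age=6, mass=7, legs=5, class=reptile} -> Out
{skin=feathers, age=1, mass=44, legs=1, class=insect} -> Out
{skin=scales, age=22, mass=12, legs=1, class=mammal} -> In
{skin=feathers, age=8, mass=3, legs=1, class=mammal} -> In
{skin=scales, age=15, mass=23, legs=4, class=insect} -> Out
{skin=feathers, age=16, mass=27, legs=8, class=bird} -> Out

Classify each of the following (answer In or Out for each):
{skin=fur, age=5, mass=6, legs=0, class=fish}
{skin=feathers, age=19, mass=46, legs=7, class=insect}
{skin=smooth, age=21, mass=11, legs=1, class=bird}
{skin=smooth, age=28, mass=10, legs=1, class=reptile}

The pattern is that an item is 'In' exactly when: mass ≤ 12 AND legs ≤ 3.
{skin=fur, age=5, mass=6, legs=0, class=fish}: mass = 6, legs = 0 — qualifies, so In.
{skin=feathers, age=19, mass=46, legs=7, class=insect}: mass = 46, legs = 7 — fails this test, so Out.
{skin=smooth, age=21, mass=11, legs=1, class=bird}: mass = 11, legs = 1 — qualifies, so In.
{skin=smooth, age=28, mass=10, legs=1, class=reptile}: mass = 10, legs = 1 — qualifies, so In.

In, Out, In, In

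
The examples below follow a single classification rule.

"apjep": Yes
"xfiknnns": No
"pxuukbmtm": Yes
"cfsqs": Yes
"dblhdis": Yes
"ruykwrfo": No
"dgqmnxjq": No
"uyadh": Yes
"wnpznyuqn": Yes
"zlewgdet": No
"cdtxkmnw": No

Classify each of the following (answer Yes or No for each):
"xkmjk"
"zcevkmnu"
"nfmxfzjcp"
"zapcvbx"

Yes, No, Yes, Yes

Every 'Yes' example satisfies: odd length. None of the 'No' examples do.
"xkmjk" — length 5, hence Yes.
"zcevkmnu" — length 8, hence No.
"nfmxfzjcp" — length 9, hence Yes.
"zapcvbx" — length 7, hence Yes.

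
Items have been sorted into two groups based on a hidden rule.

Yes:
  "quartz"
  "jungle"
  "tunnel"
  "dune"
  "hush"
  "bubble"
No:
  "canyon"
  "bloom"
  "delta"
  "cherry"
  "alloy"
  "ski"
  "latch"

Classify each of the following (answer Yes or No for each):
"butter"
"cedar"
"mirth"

Yes, No, No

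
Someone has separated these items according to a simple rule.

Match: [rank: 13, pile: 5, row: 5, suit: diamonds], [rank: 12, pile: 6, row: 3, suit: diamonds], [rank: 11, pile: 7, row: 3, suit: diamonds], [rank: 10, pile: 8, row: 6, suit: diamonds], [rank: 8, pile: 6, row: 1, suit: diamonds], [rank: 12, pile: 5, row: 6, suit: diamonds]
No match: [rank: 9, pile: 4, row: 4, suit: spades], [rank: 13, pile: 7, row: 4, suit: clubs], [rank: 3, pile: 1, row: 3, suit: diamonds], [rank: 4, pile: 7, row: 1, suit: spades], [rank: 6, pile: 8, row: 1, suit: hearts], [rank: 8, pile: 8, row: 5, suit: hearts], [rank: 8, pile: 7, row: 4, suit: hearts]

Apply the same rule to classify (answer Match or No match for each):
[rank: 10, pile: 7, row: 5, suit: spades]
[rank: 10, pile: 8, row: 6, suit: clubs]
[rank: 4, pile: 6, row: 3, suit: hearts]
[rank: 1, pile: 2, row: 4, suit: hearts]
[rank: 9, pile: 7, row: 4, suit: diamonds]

No match, No match, No match, No match, Match

'Match' ⟺ suit is diamonds AND pile ≥ 4.
[rank: 10, pile: 7, row: 5, suit: spades]: suit is spades, pile = 7 — does not fit, so No match. [rank: 10, pile: 8, row: 6, suit: clubs]: suit is clubs, pile = 8 — does not fit, so No match. [rank: 4, pile: 6, row: 3, suit: hearts]: suit is hearts, pile = 6 — does not fit, so No match. [rank: 1, pile: 2, row: 4, suit: hearts]: suit is hearts, pile = 2 — does not fit, so No match. [rank: 9, pile: 7, row: 4, suit: diamonds]: suit is diamonds, pile = 7 — meets the rule, so Match.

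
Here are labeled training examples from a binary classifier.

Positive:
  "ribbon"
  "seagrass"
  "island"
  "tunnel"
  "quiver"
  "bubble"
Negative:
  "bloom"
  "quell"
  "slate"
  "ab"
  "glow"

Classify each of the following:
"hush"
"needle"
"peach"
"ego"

'Positive' ⟺ length ≥ 6.
"hush": length 4, fails the rule → Negative. "needle": length 6, has this property → Positive. "peach": length 5, fails the rule → Negative. "ego": length 3, fails the rule → Negative.

Negative, Positive, Negative, Negative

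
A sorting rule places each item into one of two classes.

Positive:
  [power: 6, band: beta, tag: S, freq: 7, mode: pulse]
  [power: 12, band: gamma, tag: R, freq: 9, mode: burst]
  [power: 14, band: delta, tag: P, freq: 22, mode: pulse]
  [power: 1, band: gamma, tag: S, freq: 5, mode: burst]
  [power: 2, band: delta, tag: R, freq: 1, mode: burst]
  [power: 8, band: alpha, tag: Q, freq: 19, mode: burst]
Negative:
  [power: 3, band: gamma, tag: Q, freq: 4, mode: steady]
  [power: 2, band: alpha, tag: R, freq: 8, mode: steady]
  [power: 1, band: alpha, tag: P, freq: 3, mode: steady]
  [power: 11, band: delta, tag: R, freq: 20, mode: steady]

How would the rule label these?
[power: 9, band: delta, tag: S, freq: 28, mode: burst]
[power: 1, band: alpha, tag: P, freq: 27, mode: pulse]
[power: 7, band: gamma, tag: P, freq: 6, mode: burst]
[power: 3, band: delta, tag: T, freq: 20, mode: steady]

Every 'Positive' example satisfies: mode is not steady. None of the 'Negative' examples do.

Positive, Positive, Positive, Negative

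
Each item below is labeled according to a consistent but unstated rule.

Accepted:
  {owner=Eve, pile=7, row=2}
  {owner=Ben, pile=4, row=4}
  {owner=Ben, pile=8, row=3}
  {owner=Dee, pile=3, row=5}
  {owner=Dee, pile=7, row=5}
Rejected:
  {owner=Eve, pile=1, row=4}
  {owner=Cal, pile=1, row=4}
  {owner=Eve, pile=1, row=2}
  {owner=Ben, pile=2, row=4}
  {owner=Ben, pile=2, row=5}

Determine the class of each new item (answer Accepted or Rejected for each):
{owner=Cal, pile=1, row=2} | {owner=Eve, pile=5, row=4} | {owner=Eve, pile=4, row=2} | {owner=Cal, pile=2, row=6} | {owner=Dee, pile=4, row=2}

Rejected, Accepted, Accepted, Rejected, Accepted

The pattern is that an item is 'Accepted' exactly when: pile ≥ 3.
{owner=Cal, pile=1, row=2}: pile = 1, does not fit → Rejected. {owner=Eve, pile=5, row=4}: pile = 5, checks out → Accepted. {owner=Eve, pile=4, row=2}: pile = 4, checks out → Accepted. {owner=Cal, pile=2, row=6}: pile = 2, does not fit → Rejected. {owner=Dee, pile=4, row=2}: pile = 4, checks out → Accepted.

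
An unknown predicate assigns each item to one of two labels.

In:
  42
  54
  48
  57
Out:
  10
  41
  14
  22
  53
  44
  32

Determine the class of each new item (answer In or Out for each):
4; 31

The pattern is that an item is 'In' exactly when: multiple of 3.

Out, Out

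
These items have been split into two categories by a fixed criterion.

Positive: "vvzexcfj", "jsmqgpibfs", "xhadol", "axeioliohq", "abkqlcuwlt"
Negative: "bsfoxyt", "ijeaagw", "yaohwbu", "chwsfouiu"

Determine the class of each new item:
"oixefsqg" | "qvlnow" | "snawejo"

The simplest hypothesis consistent with all the labels is: even length.
"oixefsqg": length 8, checks out → Positive.
"qvlnow": length 6, checks out → Positive.
"snawejo": length 7, does not pass → Negative.

Positive, Positive, Negative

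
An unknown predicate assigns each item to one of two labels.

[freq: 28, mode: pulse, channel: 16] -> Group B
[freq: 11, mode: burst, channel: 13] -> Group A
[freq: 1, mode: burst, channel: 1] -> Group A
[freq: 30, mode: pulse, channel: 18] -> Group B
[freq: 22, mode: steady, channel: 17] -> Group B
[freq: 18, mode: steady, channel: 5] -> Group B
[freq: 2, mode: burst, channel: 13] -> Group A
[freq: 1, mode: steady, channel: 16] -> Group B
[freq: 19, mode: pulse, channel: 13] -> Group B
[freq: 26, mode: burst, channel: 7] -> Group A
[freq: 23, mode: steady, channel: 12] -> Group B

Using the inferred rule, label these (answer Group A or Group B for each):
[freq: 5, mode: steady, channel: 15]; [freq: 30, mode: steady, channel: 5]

The classifier is using: mode is burst.
Group B: [freq: 5, mode: steady, channel: 15], since mode is steady.
Group B: [freq: 30, mode: steady, channel: 5], since mode is steady.

Group B, Group B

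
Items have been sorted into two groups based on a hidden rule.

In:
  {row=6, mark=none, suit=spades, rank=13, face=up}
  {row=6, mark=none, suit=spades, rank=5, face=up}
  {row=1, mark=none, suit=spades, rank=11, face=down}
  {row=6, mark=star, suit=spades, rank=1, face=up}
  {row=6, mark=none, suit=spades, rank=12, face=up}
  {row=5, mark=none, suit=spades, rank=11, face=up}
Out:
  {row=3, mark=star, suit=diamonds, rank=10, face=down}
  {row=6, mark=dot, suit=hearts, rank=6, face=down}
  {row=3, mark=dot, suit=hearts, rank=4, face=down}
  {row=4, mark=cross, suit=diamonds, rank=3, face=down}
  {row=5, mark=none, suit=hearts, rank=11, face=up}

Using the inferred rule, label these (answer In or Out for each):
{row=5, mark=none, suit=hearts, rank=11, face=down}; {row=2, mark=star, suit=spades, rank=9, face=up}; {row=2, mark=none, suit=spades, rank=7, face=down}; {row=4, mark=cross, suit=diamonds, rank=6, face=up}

Out, In, In, Out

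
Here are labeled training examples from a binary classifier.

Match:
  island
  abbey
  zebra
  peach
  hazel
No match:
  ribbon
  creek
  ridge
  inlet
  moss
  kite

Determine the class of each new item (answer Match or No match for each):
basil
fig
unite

Match, No match, No match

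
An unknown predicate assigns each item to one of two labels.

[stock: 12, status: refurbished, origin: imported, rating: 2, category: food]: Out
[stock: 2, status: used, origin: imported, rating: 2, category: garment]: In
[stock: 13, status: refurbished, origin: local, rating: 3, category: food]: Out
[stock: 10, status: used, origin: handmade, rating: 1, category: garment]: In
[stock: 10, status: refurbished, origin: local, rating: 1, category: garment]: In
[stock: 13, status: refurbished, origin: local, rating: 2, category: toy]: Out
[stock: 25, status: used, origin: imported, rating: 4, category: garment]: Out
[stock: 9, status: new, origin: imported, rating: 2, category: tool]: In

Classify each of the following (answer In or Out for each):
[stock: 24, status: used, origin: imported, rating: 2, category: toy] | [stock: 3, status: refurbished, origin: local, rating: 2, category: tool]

Out, In

The pattern is that an item is 'In' exactly when: stock ≤ 10.
[stock: 24, status: used, origin: imported, rating: 2, category: toy]: stock = 24 — doesn't match, so Out. [stock: 3, status: refurbished, origin: local, rating: 2, category: tool]: stock = 3 — qualifies, so In.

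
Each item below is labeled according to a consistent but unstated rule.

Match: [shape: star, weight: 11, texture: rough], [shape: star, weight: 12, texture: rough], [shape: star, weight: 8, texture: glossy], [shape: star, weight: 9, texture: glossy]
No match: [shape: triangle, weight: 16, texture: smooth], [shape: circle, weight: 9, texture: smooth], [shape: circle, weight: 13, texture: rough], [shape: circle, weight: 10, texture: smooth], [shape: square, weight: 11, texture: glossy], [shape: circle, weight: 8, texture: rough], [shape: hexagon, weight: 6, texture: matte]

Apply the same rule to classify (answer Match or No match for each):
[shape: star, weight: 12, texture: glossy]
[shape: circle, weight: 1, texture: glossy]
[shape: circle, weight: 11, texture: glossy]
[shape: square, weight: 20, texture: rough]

Match, No match, No match, No match

'Match' ⟺ shape is star.
[shape: star, weight: 12, texture: glossy]: Match (shape is star). [shape: circle, weight: 1, texture: glossy]: No match (shape is circle). [shape: circle, weight: 11, texture: glossy]: No match (shape is circle). [shape: square, weight: 20, texture: rough]: No match (shape is square).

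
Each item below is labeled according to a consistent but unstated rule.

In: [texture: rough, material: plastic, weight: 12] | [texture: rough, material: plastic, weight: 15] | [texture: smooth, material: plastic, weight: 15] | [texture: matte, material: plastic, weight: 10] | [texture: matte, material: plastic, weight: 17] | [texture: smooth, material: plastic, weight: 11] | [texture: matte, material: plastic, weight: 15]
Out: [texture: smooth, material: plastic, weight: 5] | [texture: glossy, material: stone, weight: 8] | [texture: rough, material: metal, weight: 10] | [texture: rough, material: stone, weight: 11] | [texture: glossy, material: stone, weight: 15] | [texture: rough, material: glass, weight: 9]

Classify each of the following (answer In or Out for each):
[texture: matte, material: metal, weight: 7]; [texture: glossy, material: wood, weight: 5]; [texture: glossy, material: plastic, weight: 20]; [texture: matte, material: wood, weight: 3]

The common property of the 'In' items is: material is plastic AND weight ≥ 8. No 'Out' item has it.
Out: [texture: matte, material: metal, weight: 7], since material is metal, weight = 7. Out: [texture: glossy, material: wood, weight: 5], since material is wood, weight = 5. In: [texture: glossy, material: plastic, weight: 20], since material is plastic, weight = 20. Out: [texture: matte, material: wood, weight: 3], since material is wood, weight = 3.

Out, Out, In, Out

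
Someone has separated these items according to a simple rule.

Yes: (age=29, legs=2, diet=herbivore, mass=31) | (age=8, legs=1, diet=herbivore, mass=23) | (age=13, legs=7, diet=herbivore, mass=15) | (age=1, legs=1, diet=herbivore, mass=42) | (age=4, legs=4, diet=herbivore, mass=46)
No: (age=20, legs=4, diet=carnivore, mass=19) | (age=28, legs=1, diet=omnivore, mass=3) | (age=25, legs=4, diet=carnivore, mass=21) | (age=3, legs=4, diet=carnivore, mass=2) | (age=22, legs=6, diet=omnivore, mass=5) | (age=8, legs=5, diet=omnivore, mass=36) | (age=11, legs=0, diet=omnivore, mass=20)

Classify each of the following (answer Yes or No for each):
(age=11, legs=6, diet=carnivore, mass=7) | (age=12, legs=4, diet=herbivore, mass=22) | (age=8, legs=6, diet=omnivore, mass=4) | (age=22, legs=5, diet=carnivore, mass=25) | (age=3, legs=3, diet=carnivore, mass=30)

The distinguishing property — diet is herbivore — holds for all the 'Yes' cases and none of the 'No' cases.
(age=11, legs=6, diet=carnivore, mass=7): No (diet is carnivore). (age=12, legs=4, diet=herbivore, mass=22): Yes (diet is herbivore). (age=8, legs=6, diet=omnivore, mass=4): No (diet is omnivore). (age=22, legs=5, diet=carnivore, mass=25): No (diet is carnivore). (age=3, legs=3, diet=carnivore, mass=30): No (diet is carnivore).

No, Yes, No, No, No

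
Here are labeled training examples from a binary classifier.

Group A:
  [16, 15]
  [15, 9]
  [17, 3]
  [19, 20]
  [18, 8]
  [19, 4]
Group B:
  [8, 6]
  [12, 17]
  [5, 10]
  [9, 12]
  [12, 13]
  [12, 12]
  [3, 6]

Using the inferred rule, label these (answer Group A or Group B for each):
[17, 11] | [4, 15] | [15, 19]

The pattern is that an item is 'Group A' exactly when: first ≥ 13.
[17, 11] — first 17, hence Group A.
[4, 15] — first 4, hence Group B.
[15, 19] — first 15, hence Group A.

Group A, Group B, Group A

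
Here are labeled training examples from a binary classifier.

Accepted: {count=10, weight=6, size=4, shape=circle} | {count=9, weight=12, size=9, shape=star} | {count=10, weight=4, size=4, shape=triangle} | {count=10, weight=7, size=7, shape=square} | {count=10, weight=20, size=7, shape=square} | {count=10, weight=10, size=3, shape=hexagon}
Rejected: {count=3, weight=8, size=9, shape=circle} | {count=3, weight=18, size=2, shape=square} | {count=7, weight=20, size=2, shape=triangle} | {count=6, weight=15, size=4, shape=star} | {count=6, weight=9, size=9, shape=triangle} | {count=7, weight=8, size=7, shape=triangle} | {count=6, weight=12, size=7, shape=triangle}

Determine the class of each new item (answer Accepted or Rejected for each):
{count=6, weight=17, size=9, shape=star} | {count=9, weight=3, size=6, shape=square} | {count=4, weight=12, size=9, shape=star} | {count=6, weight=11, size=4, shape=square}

Rejected, Accepted, Rejected, Rejected

The common property of the 'Accepted' items is: count ≥ 9. No 'Rejected' item has it.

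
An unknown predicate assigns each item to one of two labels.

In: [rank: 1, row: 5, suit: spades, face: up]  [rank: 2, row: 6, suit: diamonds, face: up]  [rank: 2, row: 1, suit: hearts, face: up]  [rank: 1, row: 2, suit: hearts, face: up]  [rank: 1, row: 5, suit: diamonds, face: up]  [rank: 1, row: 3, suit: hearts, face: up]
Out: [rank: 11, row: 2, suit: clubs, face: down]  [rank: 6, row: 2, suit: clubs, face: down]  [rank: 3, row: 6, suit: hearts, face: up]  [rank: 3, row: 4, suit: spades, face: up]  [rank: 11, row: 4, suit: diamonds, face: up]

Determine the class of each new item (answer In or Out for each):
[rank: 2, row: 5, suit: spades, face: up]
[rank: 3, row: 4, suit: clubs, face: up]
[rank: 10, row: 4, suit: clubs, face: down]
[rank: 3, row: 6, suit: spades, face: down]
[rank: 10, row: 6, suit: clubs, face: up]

In, Out, Out, Out, Out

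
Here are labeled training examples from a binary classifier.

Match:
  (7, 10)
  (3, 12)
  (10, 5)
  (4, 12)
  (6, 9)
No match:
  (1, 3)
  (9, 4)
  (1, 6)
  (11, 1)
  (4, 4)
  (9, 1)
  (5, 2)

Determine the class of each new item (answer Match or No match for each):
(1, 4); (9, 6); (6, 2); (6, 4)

No match, Match, No match, No match

The common property of the 'Match' items is: sum ≥ 15. No 'No match' item has it.
No match: (1, 4), since 1+4 = 5. Match: (9, 6), since 9+6 = 15. No match: (6, 2), since 6+2 = 8. No match: (6, 4), since 6+4 = 10.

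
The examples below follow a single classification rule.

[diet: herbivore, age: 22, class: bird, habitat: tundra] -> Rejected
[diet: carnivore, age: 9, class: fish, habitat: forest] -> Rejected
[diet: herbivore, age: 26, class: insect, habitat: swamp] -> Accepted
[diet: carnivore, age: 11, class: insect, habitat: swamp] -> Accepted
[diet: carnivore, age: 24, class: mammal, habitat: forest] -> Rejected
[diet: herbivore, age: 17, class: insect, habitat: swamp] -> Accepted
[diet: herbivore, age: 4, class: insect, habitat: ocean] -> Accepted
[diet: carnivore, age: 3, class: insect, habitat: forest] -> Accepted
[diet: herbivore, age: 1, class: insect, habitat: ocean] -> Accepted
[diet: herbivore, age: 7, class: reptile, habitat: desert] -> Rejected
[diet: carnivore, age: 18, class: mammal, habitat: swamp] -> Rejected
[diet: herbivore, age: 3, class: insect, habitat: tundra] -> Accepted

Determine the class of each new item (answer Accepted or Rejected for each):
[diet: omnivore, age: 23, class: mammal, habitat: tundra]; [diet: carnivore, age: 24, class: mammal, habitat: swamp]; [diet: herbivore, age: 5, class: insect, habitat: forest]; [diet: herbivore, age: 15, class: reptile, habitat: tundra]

Rejected, Rejected, Accepted, Rejected

Rule: class is insect. This holds for each 'Accepted' example and fails for each 'Rejected' one.
[diet: omnivore, age: 23, class: mammal, habitat: tundra]: class is mammal — doesn't match, so Rejected. [diet: carnivore, age: 24, class: mammal, habitat: swamp]: class is mammal — doesn't match, so Rejected. [diet: herbivore, age: 5, class: insect, habitat: forest]: class is insect — meets the rule, so Accepted. [diet: herbivore, age: 15, class: reptile, habitat: tundra]: class is reptile — doesn't match, so Rejected.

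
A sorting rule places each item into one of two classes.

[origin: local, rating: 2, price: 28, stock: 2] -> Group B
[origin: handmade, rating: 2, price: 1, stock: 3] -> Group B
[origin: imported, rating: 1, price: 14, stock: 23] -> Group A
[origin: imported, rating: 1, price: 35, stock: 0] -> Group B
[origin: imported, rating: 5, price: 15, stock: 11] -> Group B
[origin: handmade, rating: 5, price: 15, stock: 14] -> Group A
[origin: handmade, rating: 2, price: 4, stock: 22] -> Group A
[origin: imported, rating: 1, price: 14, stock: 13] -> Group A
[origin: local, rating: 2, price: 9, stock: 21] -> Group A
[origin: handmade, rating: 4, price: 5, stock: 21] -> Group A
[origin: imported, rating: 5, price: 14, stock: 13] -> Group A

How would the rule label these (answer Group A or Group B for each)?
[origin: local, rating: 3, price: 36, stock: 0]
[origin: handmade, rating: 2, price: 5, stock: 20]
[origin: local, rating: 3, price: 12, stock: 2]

The distinguishing property — stock ≥ 13 — holds for all the 'Group A' cases and none of the 'Group B' cases.

Group B, Group A, Group B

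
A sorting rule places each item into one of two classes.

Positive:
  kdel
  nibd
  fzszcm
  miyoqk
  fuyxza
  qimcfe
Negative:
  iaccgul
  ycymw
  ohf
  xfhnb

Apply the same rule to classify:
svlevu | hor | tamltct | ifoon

A rule that fits every label: even length — true of each 'Positive' example, false of each 'Negative' one.
svlevu — length 6, hence Positive. hor — length 3, hence Negative. tamltct — length 7, hence Negative. ifoon — length 5, hence Negative.

Positive, Negative, Negative, Negative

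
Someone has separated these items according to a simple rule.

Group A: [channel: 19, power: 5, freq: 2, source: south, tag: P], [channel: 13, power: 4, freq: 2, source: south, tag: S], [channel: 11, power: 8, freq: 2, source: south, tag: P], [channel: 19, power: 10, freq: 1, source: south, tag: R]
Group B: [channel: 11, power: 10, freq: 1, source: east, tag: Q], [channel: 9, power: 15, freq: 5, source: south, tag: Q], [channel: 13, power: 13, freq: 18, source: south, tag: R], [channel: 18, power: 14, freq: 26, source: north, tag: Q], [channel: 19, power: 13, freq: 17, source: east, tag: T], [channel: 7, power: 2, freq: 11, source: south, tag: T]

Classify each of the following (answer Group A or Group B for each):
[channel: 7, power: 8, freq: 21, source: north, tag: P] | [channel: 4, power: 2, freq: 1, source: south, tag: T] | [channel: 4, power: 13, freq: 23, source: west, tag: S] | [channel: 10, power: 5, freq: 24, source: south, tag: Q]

All 'Group A' examples share one property — source is south AND freq ≤ 2 — and every 'Group B' example lacks it.
Group B: [channel: 7, power: 8, freq: 21, source: north, tag: P], since source is north, freq = 21.
Group A: [channel: 4, power: 2, freq: 1, source: south, tag: T], since source is south, freq = 1.
Group B: [channel: 4, power: 13, freq: 23, source: west, tag: S], since source is west, freq = 23.
Group B: [channel: 10, power: 5, freq: 24, source: south, tag: Q], since source is south, freq = 24.

Group B, Group A, Group B, Group B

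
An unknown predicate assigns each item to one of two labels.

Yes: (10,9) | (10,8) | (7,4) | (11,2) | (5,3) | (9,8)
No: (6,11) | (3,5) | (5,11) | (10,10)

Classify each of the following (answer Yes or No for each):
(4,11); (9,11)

No, No

The pattern is that an item is 'Yes' exactly when: first > second.
(4,11): No (4 < 11). (9,11): No (9 < 11).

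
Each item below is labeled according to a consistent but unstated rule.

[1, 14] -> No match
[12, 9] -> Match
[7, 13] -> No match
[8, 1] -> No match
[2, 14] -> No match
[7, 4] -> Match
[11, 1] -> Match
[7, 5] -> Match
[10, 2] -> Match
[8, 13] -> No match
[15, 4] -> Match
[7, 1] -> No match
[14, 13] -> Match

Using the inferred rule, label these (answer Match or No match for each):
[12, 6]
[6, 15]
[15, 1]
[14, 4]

Match, No match, Match, Match

A rule that fits every label: first > second AND sum ≥ 11 — true of each 'Match' example, false of each 'No match' one.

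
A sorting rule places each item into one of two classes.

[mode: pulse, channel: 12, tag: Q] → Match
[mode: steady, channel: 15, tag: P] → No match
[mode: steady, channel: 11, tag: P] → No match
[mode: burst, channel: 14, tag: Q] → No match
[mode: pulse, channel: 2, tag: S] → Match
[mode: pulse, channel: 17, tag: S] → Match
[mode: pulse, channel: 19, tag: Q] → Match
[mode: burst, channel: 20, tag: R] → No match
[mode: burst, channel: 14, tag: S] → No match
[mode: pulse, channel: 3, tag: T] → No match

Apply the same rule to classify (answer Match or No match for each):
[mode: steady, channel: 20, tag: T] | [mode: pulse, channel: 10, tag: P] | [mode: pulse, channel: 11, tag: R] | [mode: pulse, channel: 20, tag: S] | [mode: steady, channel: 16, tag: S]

The distinguishing property — mode is pulse AND channel ≠ 3 — holds for all the 'Match' cases and none of the 'No match' cases.

No match, Match, Match, Match, No match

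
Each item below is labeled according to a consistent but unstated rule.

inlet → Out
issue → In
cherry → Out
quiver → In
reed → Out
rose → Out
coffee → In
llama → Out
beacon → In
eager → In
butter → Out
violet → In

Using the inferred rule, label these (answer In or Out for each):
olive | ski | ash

In, Out, Out

The common property of the 'In' items is: has ≥ 3 vowels. No 'Out' item has it.
olive: 3 vowels, fits → In.
ski: 1 vowel, fails this test → Out.
ash: 1 vowel, fails this test → Out.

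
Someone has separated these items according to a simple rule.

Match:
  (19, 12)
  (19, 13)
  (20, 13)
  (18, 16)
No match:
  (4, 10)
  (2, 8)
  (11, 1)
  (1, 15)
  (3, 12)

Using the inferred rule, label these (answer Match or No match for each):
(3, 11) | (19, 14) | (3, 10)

The common property of the 'Match' items is: sum ≥ 31. No 'No match' item has it.
No match: (3, 11), since 3+11 = 14.
Match: (19, 14), since 19+14 = 33.
No match: (3, 10), since 3+10 = 13.

No match, Match, No match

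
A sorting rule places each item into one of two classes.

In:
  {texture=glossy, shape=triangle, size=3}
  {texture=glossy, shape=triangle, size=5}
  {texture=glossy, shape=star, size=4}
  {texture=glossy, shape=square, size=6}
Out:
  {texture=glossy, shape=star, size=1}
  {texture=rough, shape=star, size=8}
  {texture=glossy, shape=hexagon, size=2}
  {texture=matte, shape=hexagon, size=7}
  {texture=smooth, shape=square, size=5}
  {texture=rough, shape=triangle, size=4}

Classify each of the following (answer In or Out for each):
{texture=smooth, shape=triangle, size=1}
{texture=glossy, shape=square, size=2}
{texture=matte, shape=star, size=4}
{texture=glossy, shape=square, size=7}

The common property of the 'In' items is: texture is glossy AND size ≥ 3. No 'Out' item has it.
{texture=smooth, shape=triangle, size=1} — texture is smooth, size = 1, hence Out. {texture=glossy, shape=square, size=2} — texture is glossy, size = 2, hence Out. {texture=matte, shape=star, size=4} — texture is matte, size = 4, hence Out. {texture=glossy, shape=square, size=7} — texture is glossy, size = 7, hence In.

Out, Out, Out, In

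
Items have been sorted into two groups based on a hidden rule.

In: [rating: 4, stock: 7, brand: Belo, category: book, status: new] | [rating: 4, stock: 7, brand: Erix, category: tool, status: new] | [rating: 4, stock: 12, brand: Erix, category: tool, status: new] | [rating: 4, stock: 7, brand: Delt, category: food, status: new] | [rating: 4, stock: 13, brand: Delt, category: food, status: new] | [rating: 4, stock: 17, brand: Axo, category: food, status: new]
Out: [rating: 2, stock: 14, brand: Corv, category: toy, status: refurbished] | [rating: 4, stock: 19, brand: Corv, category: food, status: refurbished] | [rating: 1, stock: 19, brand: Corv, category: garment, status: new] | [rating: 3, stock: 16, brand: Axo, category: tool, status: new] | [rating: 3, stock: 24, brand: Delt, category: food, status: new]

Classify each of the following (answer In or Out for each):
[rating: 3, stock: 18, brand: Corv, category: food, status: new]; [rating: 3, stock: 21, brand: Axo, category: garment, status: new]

The common property of the 'In' items is: status is new AND rating = 4. No 'Out' item has it.
[rating: 3, stock: 18, brand: Corv, category: food, status: new]: Out (status is new, rating = 3).
[rating: 3, stock: 21, brand: Axo, category: garment, status: new]: Out (status is new, rating = 3).

Out, Out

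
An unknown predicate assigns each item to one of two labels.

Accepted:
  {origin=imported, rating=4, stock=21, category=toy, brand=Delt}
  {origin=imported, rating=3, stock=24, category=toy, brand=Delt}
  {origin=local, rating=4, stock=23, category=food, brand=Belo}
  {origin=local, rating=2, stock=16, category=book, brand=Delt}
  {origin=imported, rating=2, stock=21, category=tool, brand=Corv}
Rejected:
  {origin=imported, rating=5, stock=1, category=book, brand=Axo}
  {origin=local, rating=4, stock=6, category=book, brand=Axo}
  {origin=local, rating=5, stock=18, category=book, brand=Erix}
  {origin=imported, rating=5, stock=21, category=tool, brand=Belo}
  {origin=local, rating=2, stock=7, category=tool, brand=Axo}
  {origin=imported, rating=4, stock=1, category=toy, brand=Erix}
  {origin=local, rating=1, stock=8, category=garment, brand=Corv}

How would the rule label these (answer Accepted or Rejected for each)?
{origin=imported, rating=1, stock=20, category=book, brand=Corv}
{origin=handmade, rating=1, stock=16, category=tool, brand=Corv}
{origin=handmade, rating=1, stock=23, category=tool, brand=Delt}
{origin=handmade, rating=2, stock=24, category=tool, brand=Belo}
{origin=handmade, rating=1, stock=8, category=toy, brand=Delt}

Every 'Accepted' example satisfies: stock ≥ 16 AND rating ≤ 4. None of the 'Rejected' examples do.

Accepted, Accepted, Accepted, Accepted, Rejected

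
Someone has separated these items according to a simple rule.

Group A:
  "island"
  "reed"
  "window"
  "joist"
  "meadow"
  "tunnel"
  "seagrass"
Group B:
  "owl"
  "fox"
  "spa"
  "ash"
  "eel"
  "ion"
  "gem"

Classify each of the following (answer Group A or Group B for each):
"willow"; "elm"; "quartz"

Group A, Group B, Group A

The classifier is using: length ≥ 4.
"willow" → length 6 → Group A. "elm" → length 3 → Group B. "quartz" → length 6 → Group A.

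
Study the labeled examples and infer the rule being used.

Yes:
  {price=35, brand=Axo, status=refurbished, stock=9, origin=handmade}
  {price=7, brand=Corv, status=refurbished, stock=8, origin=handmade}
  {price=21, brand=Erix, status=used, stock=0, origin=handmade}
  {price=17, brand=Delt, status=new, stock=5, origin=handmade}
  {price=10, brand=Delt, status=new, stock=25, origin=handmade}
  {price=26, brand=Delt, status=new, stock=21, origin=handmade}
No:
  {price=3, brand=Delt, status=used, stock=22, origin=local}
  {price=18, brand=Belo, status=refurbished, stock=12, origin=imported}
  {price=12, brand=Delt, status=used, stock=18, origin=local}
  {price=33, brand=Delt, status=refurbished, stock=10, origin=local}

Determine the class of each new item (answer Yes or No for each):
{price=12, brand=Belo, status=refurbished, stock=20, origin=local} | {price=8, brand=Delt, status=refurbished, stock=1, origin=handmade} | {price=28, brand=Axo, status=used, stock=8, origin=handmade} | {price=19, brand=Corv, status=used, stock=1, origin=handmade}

The distinguishing property — origin is handmade — holds for all the 'Yes' cases and none of the 'No' cases.
{price=12, brand=Belo, status=refurbished, stock=20, origin=local}: No (origin is local). {price=8, brand=Delt, status=refurbished, stock=1, origin=handmade}: Yes (origin is handmade). {price=28, brand=Axo, status=used, stock=8, origin=handmade}: Yes (origin is handmade). {price=19, brand=Corv, status=used, stock=1, origin=handmade}: Yes (origin is handmade).

No, Yes, Yes, Yes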